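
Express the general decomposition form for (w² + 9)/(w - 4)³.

Repeated linear factor (power 3): P/(w - 4) + Q/(w - 4)² + R/(w - 4)³


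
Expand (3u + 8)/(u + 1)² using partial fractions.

(3u + 8) = α(u + 1) + β. At u = -1: β = 3·(-1) + 8 = 5. Coeff of u: α = 3
Result: 3/(u + 1) + 5/(u + 1)²


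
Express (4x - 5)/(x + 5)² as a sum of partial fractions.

(4x - 5) = α(x + 5) + β. At x = -5: β = 4·(-5) - 5 = -25. Coeff of x: α = 4
Result: 4/(x + 5) - 25/(x + 5)²


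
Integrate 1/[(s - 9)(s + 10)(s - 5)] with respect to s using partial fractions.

Cover-up: P = 1/76, Q = 1/285, R = -1/60. Decomposition: (1/76)/(s - 9) + (1/285)/(s + 10) - (1/60)/(s - 5). Integrate each term: (1/76) ln|(s - 9)| + (1/285) ln|(s + 10)| - (1/60) ln|(s - 5)| + C


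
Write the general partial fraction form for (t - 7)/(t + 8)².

Repeated linear factor: A/(t + 8) + B/(t + 8)²


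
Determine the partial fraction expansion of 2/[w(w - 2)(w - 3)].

Using cover-up method: α = 1/3, β = -1, γ = 2/3
Result: (1/3)/w - 1/(w - 2) + (2/3)/(w - 3)


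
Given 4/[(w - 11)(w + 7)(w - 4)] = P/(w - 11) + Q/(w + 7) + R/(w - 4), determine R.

Cover-up at w = 4: R = 4/[(4 - 11)(4 + 7)] = 4/[(-7)(11)] = -4/77


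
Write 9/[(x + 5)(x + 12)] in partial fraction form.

9/(x + 5)(x + 12) = P/(x + 5) + Q/(x + 12). P = 9/(-5 + 12) = 9/7, Q = 9/(-12 + 5) = -9/7
Result: (9/7)/(x + 5) - (9/7)/(x + 12)


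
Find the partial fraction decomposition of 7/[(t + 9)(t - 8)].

7/(t + 9)(t - 8) = α/(t + 9) + β/(t - 8). α = 7/(-9 - 8) = -7/17, β = 7/(8 + 9) = 7/17
Result: (-7/17)/(t + 9) + (7/17)/(t - 8)


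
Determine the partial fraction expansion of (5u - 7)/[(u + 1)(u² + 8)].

At u=-1: α = (5·(-1) - 7)/((-1)² + 8) = -4/3. β = -α = 4/3, γ = 5 - (-1)·α = 11/3
Result: (-4/3)/(u + 1) + ((4/3)u + 11/3)/(u² + 8)


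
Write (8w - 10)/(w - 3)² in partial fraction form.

(8w - 10) = α(w - 3) + β. At w = 3: β = 8·3 - 10 = 14. Coeff of w: α = 8
Result: 8/(w - 3) + 14/(w - 3)²


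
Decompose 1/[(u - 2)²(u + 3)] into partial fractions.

Cover-up at u=-3: C = 1/(-3 - 2)² = 1/25. Cover-up at u=2: B = 1/(2 + 3) = 1/5. Comparing u² coeff: A = -C = -1/25
Result: (-1/25)/(u - 2) + (1/5)/(u - 2)² + (1/25)/(u + 3)


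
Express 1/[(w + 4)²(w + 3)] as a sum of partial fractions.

Cover-up at w=-3: γ = 1/(-3 + 4)² = 1. Cover-up at w=-4: β = 1/(-4 + 3) = -1. Comparing w² coeff: α = -γ = -1
Result: -1/(w + 4) - 1/(w + 4)² + 1/(w + 3)


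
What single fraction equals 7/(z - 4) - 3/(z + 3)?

Common denominator (z - 4)(z + 3). Numerator: 7(z + 3) - 3(z - 4) = (7z + 21) - (3z - 12) = 4z + 33
Result: (4z + 33)/[(z - 4)(z + 3)]


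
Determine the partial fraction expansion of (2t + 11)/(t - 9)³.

(2t + 11) = α(t - 9)² + β(t - 9) + γ. At t = 9: γ = 2·9 + 11 = 29. Coefficients: α = 0, β = 2
Result: 2/(t - 9)² + 29/(t - 9)³


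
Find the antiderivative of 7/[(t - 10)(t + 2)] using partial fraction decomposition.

Decompose: 7/[(t - 10)(t + 2)] = (7/12)/(t - 10) - (7/12)/(t + 2). Integrate each term: (7/12) ln|(t - 10)| - (7/12) ln|(t + 2)| + C


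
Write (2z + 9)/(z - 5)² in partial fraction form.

(2z + 9) = α(z - 5) + β. At z = 5: β = 2·5 + 9 = 19. Coeff of z: α = 2
Result: 2/(z - 5) + 19/(z - 5)²


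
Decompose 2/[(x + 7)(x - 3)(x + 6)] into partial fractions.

Using cover-up method: α = 1/5, β = 1/45, γ = -2/9
Result: (1/5)/(x + 7) + (1/45)/(x - 3) - (2/9)/(x + 6)


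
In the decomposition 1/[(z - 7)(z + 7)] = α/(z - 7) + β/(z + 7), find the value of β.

Cover-up at z = -7: β = 1/(-7 - 7) = -1/14


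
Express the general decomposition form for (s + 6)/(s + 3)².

Repeated linear factor: P/(s + 3) + Q/(s + 3)²


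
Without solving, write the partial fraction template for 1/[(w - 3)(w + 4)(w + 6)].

Three distinct linear factors: α/(w - 3) + β/(w + 4) + γ/(w + 6)


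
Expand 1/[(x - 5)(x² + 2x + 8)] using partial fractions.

Cover-up at x = 5: P = 1/(5² + 2·5 + 8) = 1/43. Then Q = -P = -1/43, R = -P·(2 + 5) = -7/43
Result: (1/43)/(x - 5) - ((1/43)x + 7/43)/(x² + 2x + 8)


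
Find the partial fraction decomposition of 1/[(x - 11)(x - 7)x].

Using cover-up method: P = 1/44, Q = -1/28, R = 1/77
Result: (1/44)/(x - 11) - (1/28)/(x - 7) + (1/77)/x


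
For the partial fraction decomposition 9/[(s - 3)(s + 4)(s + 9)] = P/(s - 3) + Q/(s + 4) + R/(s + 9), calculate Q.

Cover-up at s = -4: Q = 9/[(-4 - 3)(-4 + 9)] = 9/[(-7)(5)] = -9/35


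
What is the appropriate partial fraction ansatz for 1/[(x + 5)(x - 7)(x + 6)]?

Three distinct linear factors: P/(x + 5) + Q/(x - 7) + R/(x + 6)


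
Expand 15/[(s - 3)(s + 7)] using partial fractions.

15/(s - 3)(s + 7) = A/(s - 3) + B/(s + 7). A = 15/(3 + 7) = 3/2, B = 15/(-7 - 3) = -3/2
Result: (3/2)/(s - 3) - (3/2)/(s + 7)


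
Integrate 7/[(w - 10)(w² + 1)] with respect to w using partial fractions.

Cover-up at w=10: A = 7/(10²+1) = 7/101. Coeff matching: B = -7/101, C = -70/101. Decomposition: (7/101)/(w - 10) - ((7/101)w + 70/101)/(w² + 1). Integrate: linear → ln, quadratic → (1/2)ln + arctan: (7/101) ln|(w - 10)| - (7/202) ln(w² + 1) - (70/101) arctan(w) + C


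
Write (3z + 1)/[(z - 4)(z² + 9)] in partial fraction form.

At z=4: A = (3·4 + 1)/(4² + 9) = 13/25. B = -A = -13/25, C = 3 - 4·A = 23/25
Result: (13/25)/(z - 4) - ((13/25)z - 23/25)/(z² + 9)


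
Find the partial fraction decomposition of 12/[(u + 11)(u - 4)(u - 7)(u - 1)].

Using Heaviside cover-up: (-1/270)/(u + 11) - (4/45)/(u - 4) + (1/27)/(u - 7) + (1/18)/(u - 1)


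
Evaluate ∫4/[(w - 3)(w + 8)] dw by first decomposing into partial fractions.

Decompose: 4/[(w - 3)(w + 8)] = (4/11)/(w - 3) - (4/11)/(w + 8). Integrate each term: (4/11) ln|(w - 3)| - (4/11) ln|(w + 8)| + C


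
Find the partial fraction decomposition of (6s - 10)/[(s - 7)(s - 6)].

At s=7: α = (6·7 - 10)/(7 - 6) = 32. At s=6: β = (6·6 - 10)/(6 - 7) = -26
Result: 32/(s - 7) - 26/(s - 6)


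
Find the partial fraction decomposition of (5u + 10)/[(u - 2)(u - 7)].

At u=2: P = (5·2 + 10)/(2 - 7) = -4. At u=7: Q = (5·7 + 10)/(7 - 2) = 9
Result: -4/(u - 2) + 9/(u - 7)


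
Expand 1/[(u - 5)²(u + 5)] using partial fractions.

Cover-up at u=-5: C = 1/(-5 - 5)² = 1/100. Cover-up at u=5: B = 1/(5 + 5) = 1/10. Comparing u² coeff: A = -C = -1/100
Result: (-1/100)/(u - 5) + (1/10)/(u - 5)² + (1/100)/(u + 5)


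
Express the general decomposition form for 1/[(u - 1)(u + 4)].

Distinct linear factors: α/(u - 1) + β/(u + 4)


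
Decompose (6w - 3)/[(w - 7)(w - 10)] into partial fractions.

At w=7: A = (6·7 - 3)/(7 - 10) = -13. At w=10: B = (6·10 - 3)/(10 - 7) = 19
Result: -13/(w - 7) + 19/(w - 10)


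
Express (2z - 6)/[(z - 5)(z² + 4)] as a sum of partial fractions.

At z=5: P = (2·5 - 6)/(5² + 4) = 4/29. Q = -P = -4/29, R = 2 - 5·P = 38/29
Result: (4/29)/(z - 5) - ((4/29)z - 38/29)/(z² + 4)


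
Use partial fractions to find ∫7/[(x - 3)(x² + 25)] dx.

Cover-up at x=3: P = 7/(3²+25) = 7/34. Coeff matching: Q = -7/34, R = -21/34. Decomposition: (7/34)/(x - 3) - ((7/34)x + 21/34)/(x² + 25). Integrate: linear → ln, quadratic → (1/2)ln + arctan: (7/34) ln|(x - 3)| - (7/68) ln(x² + 25) - (21/170) arctan(x/5) + C


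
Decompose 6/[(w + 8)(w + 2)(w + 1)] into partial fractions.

Using cover-up method: α = 1/7, β = -1, γ = 6/7
Result: (1/7)/(w + 8) - 1/(w + 2) + (6/7)/(w + 1)


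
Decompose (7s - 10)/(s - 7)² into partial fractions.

(7s - 10) = A(s - 7) + B. At s = 7: B = 7·7 - 10 = 39. Coeff of s: A = 7
Result: 7/(s - 7) + 39/(s - 7)²


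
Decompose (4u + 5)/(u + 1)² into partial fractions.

(4u + 5) = P(u + 1) + Q. At u = -1: Q = 4·(-1) + 5 = 1. Coeff of u: P = 4
Result: 4/(u + 1) + 1/(u + 1)²


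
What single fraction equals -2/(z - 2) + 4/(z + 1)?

Common denominator (z - 2)(z + 1). Numerator: -2(z + 1) + 4(z - 2) = (-2z - 2) + (4z - 8) = 2z - 10
Result: (2z - 10)/[(z - 2)(z + 1)]


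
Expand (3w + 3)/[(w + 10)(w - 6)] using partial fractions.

At w=-10: A = (3·(-10) + 3)/(-10 - 6) = 27/16. At w=6: B = (3·6 + 3)/(6 + 10) = 21/16
Result: (27/16)/(w + 10) + (21/16)/(w - 6)


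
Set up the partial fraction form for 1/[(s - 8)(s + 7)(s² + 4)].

Two linear + quadratic: A/(s - 8) + B/(s + 7) + (Cs + D)/(s² + 4)


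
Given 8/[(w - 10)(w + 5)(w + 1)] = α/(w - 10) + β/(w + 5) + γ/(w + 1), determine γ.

Cover-up at w = -1: γ = 8/[(-1 - 10)(-1 + 5)] = 8/[(-11)(4)] = -8/44 = -2/11


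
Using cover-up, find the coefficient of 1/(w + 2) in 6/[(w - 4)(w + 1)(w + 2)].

Cover (w + 2), set w=-2: 6/[(-2 - 4)(-2 + 1)] = 1


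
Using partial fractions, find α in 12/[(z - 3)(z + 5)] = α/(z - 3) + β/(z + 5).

Cover-up at z = 3: α = 12/(3 + 5) = 12/8 = 3/2


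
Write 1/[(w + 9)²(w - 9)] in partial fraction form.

Cover-up at w=9: R = 1/(9 + 9)² = 1/324. Cover-up at w=-9: Q = 1/(-9 - 9) = -1/18. Comparing w² coeff: P = -R = -1/324
Result: (-1/324)/(w + 9) - (1/18)/(w + 9)² + (1/324)/(w - 9)


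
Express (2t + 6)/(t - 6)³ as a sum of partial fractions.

(2t + 6) = α(t - 6)² + β(t - 6) + γ. At t = 6: γ = 2·6 + 6 = 18. Coefficients: α = 0, β = 2
Result: 2/(t - 6)² + 18/(t - 6)³


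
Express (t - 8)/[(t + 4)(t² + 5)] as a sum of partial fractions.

At t=-4: α = (1·(-4) - 8)/((-4)² + 5) = -4/7. β = -α = 4/7, γ = 1 - (-4)·α = -9/7
Result: (-4/7)/(t + 4) + ((4/7)t - 9/7)/(t² + 5)


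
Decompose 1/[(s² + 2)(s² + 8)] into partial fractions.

Coefficient matching gives P = R = 0, Q = 1/(8-2) = 1/6, S = -Q = -1/6
Result: (1/6)/(s² + 2) - (1/6)/(s² + 8)


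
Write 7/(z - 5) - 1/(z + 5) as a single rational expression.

Common denominator (z - 5)(z + 5). Numerator: 7(z + 5) - 1(z - 5) = (7z + 35) - (z - 5) = 6z + 40
Result: (6z + 40)/[(z - 5)(z + 5)]


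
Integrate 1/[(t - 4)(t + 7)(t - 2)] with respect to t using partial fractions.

Cover-up: α = 1/22, β = 1/99, γ = -1/18. Decomposition: (1/22)/(t - 4) + (1/99)/(t + 7) - (1/18)/(t - 2). Integrate each term: (1/22) ln|(t - 4)| + (1/99) ln|(t + 7)| - (1/18) ln|(t - 2)| + C


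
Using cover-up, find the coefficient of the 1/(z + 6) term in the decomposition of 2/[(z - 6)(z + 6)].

Cover (z + 6), set z=-6: 2/((z - 6) at z=-6) = 2/(-12) = -1/6


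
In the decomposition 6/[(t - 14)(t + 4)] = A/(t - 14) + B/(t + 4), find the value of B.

Cover-up at t = -4: B = 6/(-4 - 14) = -6/18 = -1/3


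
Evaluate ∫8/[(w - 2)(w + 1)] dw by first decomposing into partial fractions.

Decompose: 8/[(w - 2)(w + 1)] = (8/3)/(w - 2) - (8/3)/(w + 1). Integrate each term: (8/3) ln|(w - 2)| - (8/3) ln|(w + 1)| + C


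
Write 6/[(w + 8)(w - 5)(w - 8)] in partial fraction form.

Using cover-up method: α = 3/104, β = -2/13, γ = 1/8
Result: (3/104)/(w + 8) - (2/13)/(w - 5) + (1/8)/(w - 8)


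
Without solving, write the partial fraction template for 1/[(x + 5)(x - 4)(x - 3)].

Three distinct linear factors: P/(x + 5) + Q/(x - 4) + R/(x - 3)


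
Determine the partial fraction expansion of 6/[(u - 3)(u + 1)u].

Using cover-up method: α = 1/2, β = 3/2, γ = -2
Result: (1/2)/(u - 3) + (3/2)/(u + 1) - 2/u


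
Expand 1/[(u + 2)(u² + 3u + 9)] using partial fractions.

Cover-up at u = -2: α = 1/((-2)² + 3·(-2) + 9) = 1/7. Then β = -α = -1/7, γ = -α·(3 - 2) = -1/7
Result: (1/7)/(u + 2) - ((1/7)u + 1/7)/(u² + 3u + 9)


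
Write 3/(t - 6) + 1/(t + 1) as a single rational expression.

Common denominator (t - 6)(t + 1). Numerator: 3(t + 1) + 1(t - 6) = (3t + 3) + (t - 6) = 4t - 3
Result: (4t - 3)/[(t - 6)(t + 1)]


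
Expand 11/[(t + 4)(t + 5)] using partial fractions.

11/(t + 4)(t + 5) = α/(t + 4) + β/(t + 5). α = 11/(-4 + 5) = 11, β = 11/(-5 + 4) = -11
Result: 11/(t + 4) - 11/(t + 5)


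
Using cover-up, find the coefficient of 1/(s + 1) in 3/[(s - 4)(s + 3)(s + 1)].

Cover (s + 1), set s=-1: 3/[(-1 - 4)(-1 + 3)] = -3/10


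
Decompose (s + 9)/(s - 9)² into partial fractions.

(s + 9) = A(s - 9) + B. At s = 9: B = 1·9 + 9 = 18. Coeff of s: A = 1
Result: 1/(s - 9) + 18/(s - 9)²


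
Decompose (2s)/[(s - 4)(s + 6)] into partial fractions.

At s=4: α = (2·4 + 0)/(4 + 6) = 4/5. At s=-6: β = (2·(-6) + 0)/(-6 - 4) = 6/5
Result: (4/5)/(s - 4) + (6/5)/(s + 6)


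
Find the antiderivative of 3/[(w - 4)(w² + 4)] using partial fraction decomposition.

Cover-up at w=4: α = 3/(4²+4) = 3/20. Coeff matching: β = -3/20, γ = -3/5. Decomposition: (3/20)/(w - 4) - ((3/20)w + 3/5)/(w² + 4). Integrate: linear → ln, quadratic → (1/2)ln + arctan: (3/20) ln|(w - 4)| - (3/40) ln(w² + 4) - (3/10) arctan(w/2) + C


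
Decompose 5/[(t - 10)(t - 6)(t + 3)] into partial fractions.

Using cover-up method: P = 5/52, Q = -5/36, R = 5/117
Result: (5/52)/(t - 10) - (5/36)/(t - 6) + (5/117)/(t + 3)


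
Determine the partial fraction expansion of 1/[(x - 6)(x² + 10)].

Cover-up at x = 6: α = 1/(6² + 10) = 1/46. Then β = -α = -1/46, γ = -α·(0 + 6) = -3/23
Result: (1/46)/(x - 6) - ((1/46)x + 3/23)/(x² + 10)


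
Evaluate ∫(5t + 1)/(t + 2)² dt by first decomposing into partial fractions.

Decompose: α = 5, β = 5·(-2) + 1 = -9, so (5t + 1)/(t + 2)² = 5/(t + 2) - 9/(t + 2)². Integrate: ∫ α/(t + 2) dt = 5 ln|(t + 2)|; ∫ β/(t + 2)² dt = 9/(t + 2). Sum: 5 ln|(t + 2)| + 9/(t + 2) + C


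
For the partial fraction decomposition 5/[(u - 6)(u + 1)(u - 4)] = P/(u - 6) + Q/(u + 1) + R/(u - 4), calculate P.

Cover-up at u = 6: P = 5/[(6 + 1)(6 - 4)] = 5/[(7)(2)] = 5/14


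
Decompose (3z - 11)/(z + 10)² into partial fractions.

(3z - 11) = α(z + 10) + β. At z = -10: β = 3·(-10) - 11 = -41. Coeff of z: α = 3
Result: 3/(z + 10) - 41/(z + 10)²


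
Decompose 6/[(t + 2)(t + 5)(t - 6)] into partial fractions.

Using cover-up method: A = -1/4, B = 2/11, C = 3/44
Result: (-1/4)/(t + 2) + (2/11)/(t + 5) + (3/44)/(t - 6)


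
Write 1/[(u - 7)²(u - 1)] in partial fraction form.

Cover-up at u=1: γ = 1/(1 - 7)² = 1/36. Cover-up at u=7: β = 1/(7 - 1) = 1/6. Comparing u² coeff: α = -γ = -1/36
Result: (-1/36)/(u - 7) + (1/6)/(u - 7)² + (1/36)/(u - 1)


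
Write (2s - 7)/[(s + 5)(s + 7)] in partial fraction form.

At s=-5: A = (2·(-5) - 7)/(-5 + 7) = -17/2. At s=-7: B = (2·(-7) - 7)/(-7 + 5) = 21/2
Result: (-17/2)/(s + 5) + (21/2)/(s + 7)


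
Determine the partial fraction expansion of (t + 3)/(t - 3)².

(t + 3) = P(t - 3) + Q. At t = 3: Q = 1·3 + 3 = 6. Coeff of t: P = 1
Result: 1/(t - 3) + 6/(t - 3)²


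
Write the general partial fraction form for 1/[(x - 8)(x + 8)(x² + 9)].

Two linear + quadratic: P/(x - 8) + Q/(x + 8) + (Rx + S)/(x² + 9)


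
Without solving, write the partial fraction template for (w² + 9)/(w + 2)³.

Repeated linear factor (power 3): A/(w + 2) + B/(w + 2)² + C/(w + 2)³


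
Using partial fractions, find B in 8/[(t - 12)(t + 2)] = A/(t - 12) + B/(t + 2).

Cover-up at t = -2: B = 8/(-2 - 12) = -8/14 = -4/7


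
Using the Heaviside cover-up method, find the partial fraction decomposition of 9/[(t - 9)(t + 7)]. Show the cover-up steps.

Cover (t - 9): set t=9, get α = 9/(9 + 7) = 9/16. Cover (t + 7): set t=-7, get β = 9/(-7 - 9) = -9/16.
Result: (9/16)/(t - 9) - (9/16)/(t + 7)


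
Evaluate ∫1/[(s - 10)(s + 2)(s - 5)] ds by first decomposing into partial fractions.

Cover-up: A = 1/60, B = 1/84, C = -1/35. Decomposition: (1/60)/(s - 10) + (1/84)/(s + 2) - (1/35)/(s - 5). Integrate each term: (1/60) ln|(s - 10)| + (1/84) ln|(s + 2)| - (1/35) ln|(s - 5)| + C


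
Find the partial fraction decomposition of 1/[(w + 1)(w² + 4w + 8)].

Cover-up at w = -1: P = 1/((-1)² + 4·(-1) + 8) = 1/5. Then Q = -P = -1/5, R = -P·(4 - 1) = -3/5
Result: (1/5)/(w + 1) - ((1/5)w + 3/5)/(w² + 4w + 8)


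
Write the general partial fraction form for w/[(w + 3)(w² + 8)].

Linear + irreducible quadratic: A/(w + 3) + (Bw + C)/(w² + 8)


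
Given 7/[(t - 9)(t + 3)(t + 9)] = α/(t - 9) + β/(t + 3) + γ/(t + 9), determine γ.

Cover-up at t = -9: γ = 7/[(-9 - 9)(-9 + 3)] = 7/[(-18)(-6)] = 7/108


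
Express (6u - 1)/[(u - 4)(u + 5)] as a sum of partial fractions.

At u=4: P = (6·4 - 1)/(4 + 5) = 23/9. At u=-5: Q = (6·(-5) - 1)/(-5 - 4) = 31/9
Result: (23/9)/(u - 4) + (31/9)/(u + 5)


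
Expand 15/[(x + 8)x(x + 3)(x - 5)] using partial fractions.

Using Heaviside cover-up: (-3/104)/(x + 8) - (1/8)/x + (1/8)/(x + 3) + (3/104)/(x - 5)


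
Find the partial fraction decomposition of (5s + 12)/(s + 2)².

(5s + 12) = α(s + 2) + β. At s = -2: β = 5·(-2) + 12 = 2. Coeff of s: α = 5
Result: 5/(s + 2) + 2/(s + 2)²


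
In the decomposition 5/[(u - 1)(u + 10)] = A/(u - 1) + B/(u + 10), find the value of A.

Cover-up at u = 1: A = 5/(1 + 10) = 5/11


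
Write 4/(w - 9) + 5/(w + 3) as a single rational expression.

Common denominator (w - 9)(w + 3). Numerator: 4(w + 3) + 5(w - 9) = (4w + 12) + (5w - 45) = 9w - 33
Result: (9w - 33)/[(w - 9)(w + 3)]


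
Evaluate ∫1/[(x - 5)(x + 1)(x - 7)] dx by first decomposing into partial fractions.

Cover-up: P = -1/12, Q = 1/48, R = 1/16. Decomposition: (-1/12)/(x - 5) + (1/48)/(x + 1) + (1/16)/(x - 7). Integrate each term: (-1/12) ln|(x - 5)| + (1/48) ln|(x + 1)| + (1/16) ln|(x - 7)| + C


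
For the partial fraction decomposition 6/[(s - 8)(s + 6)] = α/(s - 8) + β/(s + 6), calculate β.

Cover-up at s = -6: β = 6/(-6 - 8) = -6/14 = -3/7


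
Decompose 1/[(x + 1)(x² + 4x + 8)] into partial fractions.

Cover-up at x = -1: α = 1/((-1)² + 4·(-1) + 8) = 1/5. Then β = -α = -1/5, γ = -α·(4 - 1) = -3/5
Result: (1/5)/(x + 1) - ((1/5)x + 3/5)/(x² + 4x + 8)


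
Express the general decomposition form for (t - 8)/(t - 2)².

Repeated linear factor: α/(t - 2) + β/(t - 2)²


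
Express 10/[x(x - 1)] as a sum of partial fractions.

10/x(x - 1) = P/x + Q/(x - 1). P = 10/(0 - 1) = -10, Q = 10/(1 - 0) = 10
Result: -10/x + 10/(x - 1)


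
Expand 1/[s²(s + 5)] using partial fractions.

Cover-up at s=-5: R = 1/(-5 - 0)² = 1/25. Cover-up at s=0: Q = 1/(0 + 5) = 1/5. Comparing s² coeff: P = -R = -1/25
Result: (-1/25)/s + (1/5)/s² + (1/25)/(s + 5)


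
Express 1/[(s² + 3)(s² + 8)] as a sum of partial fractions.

Coefficient matching gives P = R = 0, Q = 1/(8-3) = 1/5, S = -Q = -1/5
Result: (1/5)/(s² + 3) - (1/5)/(s² + 8)


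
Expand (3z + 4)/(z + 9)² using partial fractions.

(3z + 4) = α(z + 9) + β. At z = -9: β = 3·(-9) + 4 = -23. Coeff of z: α = 3
Result: 3/(z + 9) - 23/(z + 9)²


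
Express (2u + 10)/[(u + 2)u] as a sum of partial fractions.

At u=-2: P = (2·(-2) + 10)/(-2 - 0) = -3. At u=0: Q = (2·0 + 10)/(0 + 2) = 5
Result: -3/(u + 2) + 5/u


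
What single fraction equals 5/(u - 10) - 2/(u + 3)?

Common denominator (u - 10)(u + 3). Numerator: 5(u + 3) - 2(u - 10) = (5u + 15) - (2u - 20) = 3u + 35
Result: (3u + 35)/[(u - 10)(u + 3)]


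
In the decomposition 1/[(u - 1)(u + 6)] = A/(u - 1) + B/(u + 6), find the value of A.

Cover-up at u = 1: A = 1/(1 + 6) = 1/7


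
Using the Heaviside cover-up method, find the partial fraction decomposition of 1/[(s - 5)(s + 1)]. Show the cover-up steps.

Cover (s - 5): set s=5, get α = 1/(5 + 1) = 1/6. Cover (s + 1): set s=-1, get β = 1/(-1 - 5) = -1/6.
Result: (1/6)/(s - 5) - (1/6)/(s + 1)


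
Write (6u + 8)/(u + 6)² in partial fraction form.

(6u + 8) = P(u + 6) + Q. At u = -6: Q = 6·(-6) + 8 = -28. Coeff of u: P = 6
Result: 6/(u + 6) - 28/(u + 6)²


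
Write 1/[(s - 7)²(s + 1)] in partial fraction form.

Cover-up at s=-1: C = 1/(-1 - 7)² = 1/64. Cover-up at s=7: B = 1/(7 + 1) = 1/8. Comparing s² coeff: A = -C = -1/64
Result: (-1/64)/(s - 7) + (1/8)/(s - 7)² + (1/64)/(s + 1)


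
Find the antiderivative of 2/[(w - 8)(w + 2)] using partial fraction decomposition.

Decompose: 2/[(w - 8)(w + 2)] = (1/5)/(w - 8) - (1/5)/(w + 2). Integrate each term: (1/5) ln|(w - 8)| - (1/5) ln|(w + 2)| + C


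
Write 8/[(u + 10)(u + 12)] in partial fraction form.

8/(u + 10)(u + 12) = P/(u + 10) + Q/(u + 12). P = 8/(-10 + 12) = 4, Q = 8/(-12 + 10) = -4
Result: 4/(u + 10) - 4/(u + 12)


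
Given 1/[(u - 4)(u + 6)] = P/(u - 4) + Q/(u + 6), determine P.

Cover-up at u = 4: P = 1/(4 + 6) = 1/10


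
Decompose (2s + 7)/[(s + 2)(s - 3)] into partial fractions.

At s=-2: A = (2·(-2) + 7)/(-2 - 3) = -3/5. At s=3: B = (2·3 + 7)/(3 + 2) = 13/5
Result: (-3/5)/(s + 2) + (13/5)/(s - 3)


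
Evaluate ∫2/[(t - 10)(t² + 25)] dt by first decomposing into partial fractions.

Cover-up at t=10: P = 2/(10²+25) = 2/125. Coeff matching: Q = -2/125, R = -4/25. Decomposition: (2/125)/(t - 10) - ((2/125)t + 4/25)/(t² + 25). Integrate: linear → ln, quadratic → (1/2)ln + arctan: (2/125) ln|(t - 10)| - (1/125) ln(t² + 25) - (4/125) arctan(t/5) + C


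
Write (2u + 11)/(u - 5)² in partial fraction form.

(2u + 11) = α(u - 5) + β. At u = 5: β = 2·5 + 11 = 21. Coeff of u: α = 2
Result: 2/(u - 5) + 21/(u - 5)²


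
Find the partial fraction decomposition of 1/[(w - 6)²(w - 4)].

Cover-up at w=4: R = 1/(4 - 6)² = 1/4. Cover-up at w=6: Q = 1/(6 - 4) = 1/2. Comparing w² coeff: P = -R = -1/4
Result: (-1/4)/(w - 6) + (1/2)/(w - 6)² + (1/4)/(w - 4)


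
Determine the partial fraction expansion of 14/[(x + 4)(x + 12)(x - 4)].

Using cover-up method: P = -7/32, Q = 7/64, R = 7/64
Result: (-7/32)/(x + 4) + (7/64)/(x + 12) + (7/64)/(x - 4)


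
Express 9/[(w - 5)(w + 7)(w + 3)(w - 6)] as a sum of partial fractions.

Using Heaviside cover-up: (-3/32)/(w - 5) - (3/208)/(w + 7) + (1/32)/(w + 3) + (1/13)/(w - 6)


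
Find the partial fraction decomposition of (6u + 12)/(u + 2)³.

(6u + 12) = α(u + 2)² + β(u + 2) + γ. At u = -2: γ = 6·(-2) + 12 = 0. Coefficients: α = 0, β = 6
Result: 6/(u + 2)²


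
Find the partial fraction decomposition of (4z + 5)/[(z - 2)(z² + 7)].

At z=2: A = (4·2 + 5)/(2² + 7) = 13/11. B = -A = -13/11, C = 4 - 2·A = 18/11
Result: (13/11)/(z - 2) - ((13/11)z - 18/11)/(z² + 7)


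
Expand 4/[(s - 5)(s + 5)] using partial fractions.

4/(s - 5)(s + 5) = A/(s - 5) + B/(s + 5). A = 4/(5 + 5) = 2/5, B = 4/(-5 - 5) = -2/5
Result: (2/5)/(s - 5) - (2/5)/(s + 5)


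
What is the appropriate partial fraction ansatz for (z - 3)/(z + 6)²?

Repeated linear factor: α/(z + 6) + β/(z + 6)²


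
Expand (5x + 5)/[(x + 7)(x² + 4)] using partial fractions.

At x=-7: P = (5·(-7) + 5)/((-7)² + 4) = -30/53. Q = -P = 30/53, R = 5 - (-7)·P = 55/53
Result: (-30/53)/(x + 7) + ((30/53)x + 55/53)/(x² + 4)


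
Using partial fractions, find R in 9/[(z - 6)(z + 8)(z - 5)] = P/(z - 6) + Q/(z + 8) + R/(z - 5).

Cover-up at z = 5: R = 9/[(5 - 6)(5 + 8)] = 9/[(-1)(13)] = -9/13


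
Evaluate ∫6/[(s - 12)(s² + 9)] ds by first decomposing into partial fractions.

Cover-up at s=12: α = 6/(12²+9) = 2/51. Coeff matching: β = -2/51, γ = -8/17. Decomposition: (2/51)/(s - 12) - ((2/51)s + 8/17)/(s² + 9). Integrate: linear → ln, quadratic → (1/2)ln + arctan: (2/51) ln|(s - 12)| - (1/51) ln(s² + 9) - (8/51) arctan(s/3) + C


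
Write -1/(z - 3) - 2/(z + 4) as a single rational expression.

Common denominator (z - 3)(z + 4). Numerator: -1(z + 4) - 2(z - 3) = (-z - 4) - (2z - 6) = -3z + 2
Result: (-3z + 2)/[(z - 3)(z + 4)]


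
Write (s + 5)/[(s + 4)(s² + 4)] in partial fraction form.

At s=-4: α = (1·(-4) + 5)/((-4)² + 4) = 1/20. β = -α = -1/20, γ = 1 - (-4)·α = 6/5
Result: (1/20)/(s + 4) - ((1/20)s - 6/5)/(s² + 4)


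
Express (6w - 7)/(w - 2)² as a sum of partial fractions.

(6w - 7) = A(w - 2) + B. At w = 2: B = 6·2 - 7 = 5. Coeff of w: A = 6
Result: 6/(w - 2) + 5/(w - 2)²


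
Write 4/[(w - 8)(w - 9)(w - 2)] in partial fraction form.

Using cover-up method: A = -2/3, B = 4/7, C = 2/21
Result: (-2/3)/(w - 8) + (4/7)/(w - 9) + (2/21)/(w - 2)


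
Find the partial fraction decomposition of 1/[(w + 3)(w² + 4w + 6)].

Cover-up at w = -3: A = 1/((-3)² + 4·(-3) + 6) = 1/3. Then B = -A = -1/3, C = -A·(4 - 3) = -1/3
Result: (1/3)/(w + 3) - ((1/3)w + 1/3)/(w² + 4w + 6)


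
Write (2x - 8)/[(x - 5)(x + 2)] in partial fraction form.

At x=5: P = (2·5 - 8)/(5 + 2) = 2/7. At x=-2: Q = (2·(-2) - 8)/(-2 - 5) = 12/7
Result: (2/7)/(x - 5) + (12/7)/(x + 2)


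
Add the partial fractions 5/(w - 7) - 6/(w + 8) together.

Common denominator (w - 7)(w + 8). Numerator: 5(w + 8) - 6(w - 7) = (5w + 40) - (6w - 42) = -w + 82
Result: (-w + 82)/[(w - 7)(w + 8)]


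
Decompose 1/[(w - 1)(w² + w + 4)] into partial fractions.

Cover-up at w = 1: α = 1/(1² + 1·1 + 4) = 1/6. Then β = -α = -1/6, γ = -α·(1 + 1) = -1/3
Result: (1/6)/(w - 1) - ((1/6)w + 1/3)/(w² + w + 4)


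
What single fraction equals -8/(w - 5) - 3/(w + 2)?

Common denominator (w - 5)(w + 2). Numerator: -8(w + 2) - 3(w - 5) = (-8w - 16) - (3w - 15) = -11w - 1
Result: (-11w - 1)/[(w - 5)(w + 2)]


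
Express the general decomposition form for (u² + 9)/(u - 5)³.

Repeated linear factor (power 3): P/(u - 5) + Q/(u - 5)² + R/(u - 5)³


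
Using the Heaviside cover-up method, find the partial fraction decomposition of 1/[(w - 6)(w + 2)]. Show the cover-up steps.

Cover (w - 6): set w=6, get A = 1/(6 + 2) = 1/8. Cover (w + 2): set w=-2, get B = 1/(-2 - 6) = -1/8.
Result: (1/8)/(w - 6) - (1/8)/(w + 2)


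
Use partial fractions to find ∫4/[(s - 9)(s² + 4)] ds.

Cover-up at s=9: α = 4/(9²+4) = 4/85. Coeff matching: β = -4/85, γ = -36/85. Decomposition: (4/85)/(s - 9) - ((4/85)s + 36/85)/(s² + 4). Integrate: linear → ln, quadratic → (1/2)ln + arctan: (4/85) ln|(s - 9)| - (2/85) ln(s² + 4) - (18/85) arctan(s/2) + C


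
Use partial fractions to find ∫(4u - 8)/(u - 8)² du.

Decompose: P = 4, Q = 4·8 - 8 = 24, so (4u - 8)/(u - 8)² = 4/(u - 8) + 24/(u - 8)². Integrate: ∫ P/(u - 8) du = 4 ln|(u - 8)|; ∫ Q/(u - 8)² du = -24/(u - 8). Sum: 4 ln|(u - 8)| - 24/(u - 8) + C


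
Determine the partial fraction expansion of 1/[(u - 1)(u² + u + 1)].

Cover-up at u = 1: α = 1/(1² + 1·1 + 1) = 1/3. Then β = -α = -1/3, γ = -α·(1 + 1) = -2/3
Result: (1/3)/(u - 1) - ((1/3)u + 2/3)/(u² + u + 1)


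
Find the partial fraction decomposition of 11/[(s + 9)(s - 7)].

11/(s + 9)(s - 7) = α/(s + 9) + β/(s - 7). α = 11/(-9 - 7) = -11/16, β = 11/(7 + 9) = 11/16
Result: (-11/16)/(s + 9) + (11/16)/(s - 7)


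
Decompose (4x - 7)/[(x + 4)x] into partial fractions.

At x=-4: A = (4·(-4) - 7)/(-4 - 0) = 23/4. At x=0: B = (4·0 - 7)/(0 + 4) = -7/4
Result: (23/4)/(x + 4) - (7/4)/x


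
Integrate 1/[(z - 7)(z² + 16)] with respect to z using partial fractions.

Cover-up at z=7: A = 1/(7²+16) = 1/65. Coeff matching: B = -1/65, C = -7/65. Decomposition: (1/65)/(z - 7) - ((1/65)z + 7/65)/(z² + 16). Integrate: linear → ln, quadratic → (1/2)ln + arctan: (1/65) ln|(z - 7)| - (1/130) ln(z² + 16) - (7/260) arctan(z/4) + C


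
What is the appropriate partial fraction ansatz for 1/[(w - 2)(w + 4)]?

Distinct linear factors: P/(w - 2) + Q/(w + 4)


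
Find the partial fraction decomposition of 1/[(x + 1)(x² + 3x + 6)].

Cover-up at x = -1: P = 1/((-1)² + 3·(-1) + 6) = 1/4. Then Q = -P = -1/4, R = -P·(3 - 1) = -1/2
Result: (1/4)/(x + 1) - ((1/4)x + 1/2)/(x² + 3x + 6)


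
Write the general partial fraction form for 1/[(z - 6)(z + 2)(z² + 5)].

Two linear + quadratic: α/(z - 6) + β/(z + 2) + (γz + δ)/(z² + 5)


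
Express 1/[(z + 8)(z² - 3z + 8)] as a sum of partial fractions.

Cover-up at z = -8: P = 1/((-8)² - 3·(-8) + 8) = 1/96. Then Q = -P = -1/96, R = -P·(-3 - 8) = 11/96
Result: (1/96)/(z + 8) - ((1/96)z - 11/96)/(z² - 3z + 8)


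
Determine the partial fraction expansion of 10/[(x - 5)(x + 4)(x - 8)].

Using cover-up method: P = -10/27, Q = 5/54, R = 5/18
Result: (-10/27)/(x - 5) + (5/54)/(x + 4) + (5/18)/(x - 8)


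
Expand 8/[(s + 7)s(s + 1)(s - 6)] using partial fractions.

Using Heaviside cover-up: (-4/273)/(s + 7) - (4/21)/s + (4/21)/(s + 1) + (4/273)/(s - 6)


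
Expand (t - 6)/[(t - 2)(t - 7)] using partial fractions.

At t=2: P = (1·2 - 6)/(2 - 7) = 4/5. At t=7: Q = (1·7 - 6)/(7 - 2) = 1/5
Result: (4/5)/(t - 2) + (1/5)/(t - 7)


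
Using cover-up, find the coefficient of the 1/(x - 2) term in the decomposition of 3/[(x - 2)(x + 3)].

Cover (x - 2), set x=2: 3/((x + 3) at x=2) = 3/(5) = 3/5


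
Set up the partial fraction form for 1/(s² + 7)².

Repeated quadratic factor: (αs + β)/(s² + 7) + (γs + δ)/(s² + 7)²


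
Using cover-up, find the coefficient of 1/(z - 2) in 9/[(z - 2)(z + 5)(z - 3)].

Cover (z - 2), set z=2: 9/[(2 + 5)(2 - 3)] = -9/7


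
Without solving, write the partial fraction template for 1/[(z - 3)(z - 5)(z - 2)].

Three distinct linear factors: A/(z - 3) + B/(z - 5) + C/(z - 2)


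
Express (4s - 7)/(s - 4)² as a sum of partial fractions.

(4s - 7) = P(s - 4) + Q. At s = 4: Q = 4·4 - 7 = 9. Coeff of s: P = 4
Result: 4/(s - 4) + 9/(s - 4)²


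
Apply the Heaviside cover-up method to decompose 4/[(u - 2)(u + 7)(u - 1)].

Cover (u - 2), u=2: α = 4/[(2 + 7)(2 - 1)] = 4/9. Cover (u + 7), u=-7: β = 4/[(-7 - 2)(-7 - 1)] = 1/18. Cover (u - 1), u=1: γ = 4/[(1 - 2)(1 + 7)] = -1/2.
Result: (4/9)/(u - 2) + (1/18)/(u + 7) - (1/2)/(u - 1)


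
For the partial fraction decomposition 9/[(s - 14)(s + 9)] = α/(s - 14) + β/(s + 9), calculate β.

Cover-up at s = -9: β = 9/(-9 - 14) = -9/23


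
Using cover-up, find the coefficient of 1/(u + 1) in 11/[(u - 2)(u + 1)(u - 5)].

Cover (u + 1), set u=-1: 11/[(-1 - 2)(-1 - 5)] = 11/18


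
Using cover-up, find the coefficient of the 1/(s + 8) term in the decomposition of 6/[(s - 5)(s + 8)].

Cover (s + 8), set s=-8: 6/((s - 5) at s=-8) = 6/(-13) = -6/13


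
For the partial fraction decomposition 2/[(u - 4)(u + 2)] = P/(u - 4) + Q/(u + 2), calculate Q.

Cover-up at u = -2: Q = 2/(-2 - 4) = -2/6 = -1/3


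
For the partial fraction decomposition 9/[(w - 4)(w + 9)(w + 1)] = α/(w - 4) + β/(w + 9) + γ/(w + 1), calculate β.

Cover-up at w = -9: β = 9/[(-9 - 4)(-9 + 1)] = 9/[(-13)(-8)] = 9/104


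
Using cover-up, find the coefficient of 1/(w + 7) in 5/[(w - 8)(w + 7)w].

Cover (w + 7), set w=-7: 5/[(-7 - 8)(-7 - 0)] = 1/21


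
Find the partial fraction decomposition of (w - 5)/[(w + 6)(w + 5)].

At w=-6: α = (1·(-6) - 5)/(-6 + 5) = 11. At w=-5: β = (1·(-5) - 5)/(-5 + 6) = -10
Result: 11/(w + 6) - 10/(w + 5)


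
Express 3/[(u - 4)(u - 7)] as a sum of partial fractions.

3/(u - 4)(u - 7) = P/(u - 4) + Q/(u - 7). P = 3/(4 - 7) = -1, Q = 3/(7 - 4) = 1
Result: -1/(u - 4) + 1/(u - 7)


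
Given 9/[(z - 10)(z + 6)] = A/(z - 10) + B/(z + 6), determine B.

Cover-up at z = -6: B = 9/(-6 - 10) = -9/16


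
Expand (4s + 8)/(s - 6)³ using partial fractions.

(4s + 8) = α(s - 6)² + β(s - 6) + γ. At s = 6: γ = 4·6 + 8 = 32. Coefficients: α = 0, β = 4
Result: 4/(s - 6)² + 32/(s - 6)³


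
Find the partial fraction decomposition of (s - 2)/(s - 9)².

(s - 2) = A(s - 9) + B. At s = 9: B = 1·9 - 2 = 7. Coeff of s: A = 1
Result: 1/(s - 9) + 7/(s - 9)²


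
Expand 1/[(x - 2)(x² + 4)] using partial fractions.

Cover-up at x = 2: A = 1/(2² + 4) = 1/8. Then B = -A = -1/8, C = -A·(0 + 2) = -1/4
Result: (1/8)/(x - 2) - ((1/8)x + 1/4)/(x² + 4)


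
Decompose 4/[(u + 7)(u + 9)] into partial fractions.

4/(u + 7)(u + 9) = P/(u + 7) + Q/(u + 9). P = 4/(-7 + 9) = 2, Q = 4/(-9 + 7) = -2
Result: 2/(u + 7) - 2/(u + 9)


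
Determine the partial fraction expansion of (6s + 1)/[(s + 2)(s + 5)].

At s=-2: α = (6·(-2) + 1)/(-2 + 5) = -11/3. At s=-5: β = (6·(-5) + 1)/(-5 + 2) = 29/3
Result: (-11/3)/(s + 2) + (29/3)/(s + 5)


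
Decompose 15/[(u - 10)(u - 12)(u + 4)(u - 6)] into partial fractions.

Using Heaviside cover-up: (-15/112)/(u - 10) + (5/64)/(u - 12) - (3/448)/(u + 4) + (1/16)/(u - 6)


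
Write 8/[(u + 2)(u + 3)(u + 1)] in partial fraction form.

Using cover-up method: α = -8, β = 4, γ = 4
Result: -8/(u + 2) + 4/(u + 3) + 4/(u + 1)


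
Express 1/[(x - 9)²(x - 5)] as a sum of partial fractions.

Cover-up at x=5: C = 1/(5 - 9)² = 1/16. Cover-up at x=9: B = 1/(9 - 5) = 1/4. Comparing x² coeff: A = -C = -1/16
Result: (-1/16)/(x - 9) + (1/4)/(x - 9)² + (1/16)/(x - 5)


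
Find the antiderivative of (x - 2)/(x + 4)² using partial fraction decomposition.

Decompose: A = 1, B = 1·(-4) - 2 = -6, so (x - 2)/(x + 4)² = 1/(x + 4) - 6/(x + 4)². Integrate: ∫ A/(x + 4) dx = ln|(x + 4)|; ∫ B/(x + 4)² dx = 6/(x + 4). Sum: ln|(x + 4)| + 6/(x + 4) + C


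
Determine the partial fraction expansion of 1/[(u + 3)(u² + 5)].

Cover-up at u = -3: P = 1/((-3)² + 5) = 1/14. Then Q = -P = -1/14, R = -P·(0 - 3) = 3/14
Result: (1/14)/(u + 3) - ((1/14)u - 3/14)/(u² + 5)


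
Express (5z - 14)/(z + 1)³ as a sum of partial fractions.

(5z - 14) = P(z + 1)² + Q(z + 1) + R. At z = -1: R = 5·(-1) - 14 = -19. Coefficients: P = 0, Q = 5
Result: 5/(z + 1)² - 19/(z + 1)³


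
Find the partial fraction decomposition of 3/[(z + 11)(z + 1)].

3/(z + 11)(z + 1) = P/(z + 11) + Q/(z + 1). P = 3/(-11 + 1) = -3/10, Q = 3/(-1 + 11) = 3/10
Result: (-3/10)/(z + 11) + (3/10)/(z + 1)


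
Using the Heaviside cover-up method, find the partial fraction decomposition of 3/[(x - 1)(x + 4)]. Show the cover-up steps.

Cover (x - 1): set x=1, get A = 3/(1 + 4) = 3/5. Cover (x + 4): set x=-4, get B = 3/(-4 - 1) = -3/5.
Result: (3/5)/(x - 1) - (3/5)/(x + 4)


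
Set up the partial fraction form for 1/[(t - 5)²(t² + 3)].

Repeated linear + quadratic: α/(t - 5) + β/(t - 5)² + (γt + δ)/(t² + 3)


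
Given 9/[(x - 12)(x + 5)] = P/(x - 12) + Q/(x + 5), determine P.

Cover-up at x = 12: P = 9/(12 + 5) = 9/17


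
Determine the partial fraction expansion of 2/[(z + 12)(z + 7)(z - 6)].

Using cover-up method: A = 1/45, B = -2/65, C = 1/117
Result: (1/45)/(z + 12) - (2/65)/(z + 7) + (1/117)/(z - 6)


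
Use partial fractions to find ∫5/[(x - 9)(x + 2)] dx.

Decompose: 5/[(x - 9)(x + 2)] = (5/11)/(x - 9) - (5/11)/(x + 2). Integrate each term: (5/11) ln|(x - 9)| - (5/11) ln|(x + 2)| + C


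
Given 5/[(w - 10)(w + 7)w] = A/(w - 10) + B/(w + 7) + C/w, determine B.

Cover-up at w = -7: B = 5/[(-7 - 10)(-7 - 0)] = 5/[(-17)(-7)] = 5/119


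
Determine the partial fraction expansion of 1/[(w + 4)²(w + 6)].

Cover-up at w=-6: C = 1/(-6 + 4)² = 1/4. Cover-up at w=-4: B = 1/(-4 + 6) = 1/2. Comparing w² coeff: A = -C = -1/4
Result: (-1/4)/(w + 4) + (1/2)/(w + 4)² + (1/4)/(w + 6)


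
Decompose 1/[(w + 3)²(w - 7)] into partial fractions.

Cover-up at w=7: C = 1/(7 + 3)² = 1/100. Cover-up at w=-3: B = 1/(-3 - 7) = -1/10. Comparing w² coeff: A = -C = -1/100
Result: (-1/100)/(w + 3) - (1/10)/(w + 3)² + (1/100)/(w - 7)


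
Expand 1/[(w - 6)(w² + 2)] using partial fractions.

Cover-up at w = 6: A = 1/(6² + 2) = 1/38. Then B = -A = -1/38, C = -A·(0 + 6) = -3/19
Result: (1/38)/(w - 6) - ((1/38)w + 3/19)/(w² + 2)


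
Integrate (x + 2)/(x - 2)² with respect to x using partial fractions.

Decompose: P = 1, Q = 1·2 + 2 = 4, so (x + 2)/(x - 2)² = 1/(x - 2) + 4/(x - 2)². Integrate: ∫ P/(x - 2) dx = ln|(x - 2)|; ∫ Q/(x - 2)² dx = -4/(x - 2). Sum: ln|(x - 2)| - 4/(x - 2) + C


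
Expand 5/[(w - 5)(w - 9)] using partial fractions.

5/(w - 5)(w - 9) = α/(w - 5) + β/(w - 9). α = 5/(5 - 9) = -5/4, β = 5/(9 - 5) = 5/4
Result: (-5/4)/(w - 5) + (5/4)/(w - 9)


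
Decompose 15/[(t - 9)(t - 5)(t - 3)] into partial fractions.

Using cover-up method: A = 5/8, B = -15/8, C = 5/4
Result: (5/8)/(t - 9) - (15/8)/(t - 5) + (5/4)/(t - 3)


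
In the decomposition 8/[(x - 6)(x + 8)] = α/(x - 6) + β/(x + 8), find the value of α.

Cover-up at x = 6: α = 8/(6 + 8) = 8/14 = 4/7


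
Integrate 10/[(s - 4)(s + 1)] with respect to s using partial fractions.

Decompose: 10/[(s - 4)(s + 1)] = 2/(s - 4) - 2/(s + 1). Integrate each term: 2 ln|(s - 4)| - 2 ln|(s + 1)| + C


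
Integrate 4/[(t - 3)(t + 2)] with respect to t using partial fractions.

Decompose: 4/[(t - 3)(t + 2)] = (4/5)/(t - 3) - (4/5)/(t + 2). Integrate each term: (4/5) ln|(t - 3)| - (4/5) ln|(t + 2)| + C


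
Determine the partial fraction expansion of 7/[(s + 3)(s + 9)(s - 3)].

Using cover-up method: P = -7/36, Q = 7/72, R = 7/72
Result: (-7/36)/(s + 3) + (7/72)/(s + 9) + (7/72)/(s - 3)


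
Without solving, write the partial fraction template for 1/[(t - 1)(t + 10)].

Distinct linear factors: P/(t - 1) + Q/(t + 10)


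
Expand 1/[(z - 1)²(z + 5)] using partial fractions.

Cover-up at z=-5: R = 1/(-5 - 1)² = 1/36. Cover-up at z=1: Q = 1/(1 + 5) = 1/6. Comparing z² coeff: P = -R = -1/36
Result: (-1/36)/(z - 1) + (1/6)/(z - 1)² + (1/36)/(z + 5)


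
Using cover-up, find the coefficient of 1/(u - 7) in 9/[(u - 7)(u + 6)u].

Cover (u - 7), set u=7: 9/[(7 + 6)(7 - 0)] = 9/91


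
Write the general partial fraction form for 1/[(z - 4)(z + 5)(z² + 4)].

Two linear + quadratic: P/(z - 4) + Q/(z + 5) + (Rz + S)/(z² + 4)


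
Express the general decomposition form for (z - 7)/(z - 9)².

Repeated linear factor: A/(z - 9) + B/(z - 9)²


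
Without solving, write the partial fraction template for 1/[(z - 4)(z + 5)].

Distinct linear factors: P/(z - 4) + Q/(z + 5)


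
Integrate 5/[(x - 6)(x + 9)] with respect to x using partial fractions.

Decompose: 5/[(x - 6)(x + 9)] = (1/3)/(x - 6) - (1/3)/(x + 9). Integrate each term: (1/3) ln|(x - 6)| - (1/3) ln|(x + 9)| + C


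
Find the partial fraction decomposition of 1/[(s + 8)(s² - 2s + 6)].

Cover-up at s = -8: A = 1/((-8)² - 2·(-8) + 6) = 1/86. Then B = -A = -1/86, C = -A·(-2 - 8) = 5/43
Result: (1/86)/(s + 8) - ((1/86)s - 5/43)/(s² - 2s + 6)


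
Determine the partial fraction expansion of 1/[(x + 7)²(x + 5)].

Cover-up at x=-5: R = 1/(-5 + 7)² = 1/4. Cover-up at x=-7: Q = 1/(-7 + 5) = -1/2. Comparing x² coeff: P = -R = -1/4
Result: (-1/4)/(x + 7) - (1/2)/(x + 7)² + (1/4)/(x + 5)


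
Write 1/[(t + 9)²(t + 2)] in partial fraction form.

Cover-up at t=-2: γ = 1/(-2 + 9)² = 1/49. Cover-up at t=-9: β = 1/(-9 + 2) = -1/7. Comparing t² coeff: α = -γ = -1/49
Result: (-1/49)/(t + 9) - (1/7)/(t + 9)² + (1/49)/(t + 2)


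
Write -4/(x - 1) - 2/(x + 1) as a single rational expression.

Common denominator (x - 1)(x + 1). Numerator: -4(x + 1) - 2(x - 1) = (-4x - 4) - (2x - 2) = -6x - 2
Result: (-6x - 2)/[(x - 1)(x + 1)]


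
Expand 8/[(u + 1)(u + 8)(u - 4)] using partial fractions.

Using cover-up method: A = -8/35, B = 2/21, C = 2/15
Result: (-8/35)/(u + 1) + (2/21)/(u + 8) + (2/15)/(u - 4)


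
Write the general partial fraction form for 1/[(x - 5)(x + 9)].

Distinct linear factors: P/(x - 5) + Q/(x + 9)


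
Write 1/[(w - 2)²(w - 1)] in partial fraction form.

Cover-up at w=1: R = 1/(1 - 2)² = 1. Cover-up at w=2: Q = 1/(2 - 1) = 1. Comparing w² coeff: P = -R = -1
Result: -1/(w - 2) + 1/(w - 2)² + 1/(w - 1)


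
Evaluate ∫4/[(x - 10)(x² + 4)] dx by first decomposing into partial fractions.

Cover-up at x=10: P = 4/(10²+4) = 1/26. Coeff matching: Q = -1/26, R = -5/13. Decomposition: (1/26)/(x - 10) - ((1/26)x + 5/13)/(x² + 4). Integrate: linear → ln, quadratic → (1/2)ln + arctan: (1/26) ln|(x - 10)| - (1/52) ln(x² + 4) - (5/26) arctan(x/2) + C
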